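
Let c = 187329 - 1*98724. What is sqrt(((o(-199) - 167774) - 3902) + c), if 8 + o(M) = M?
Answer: I*sqrt(83278) ≈ 288.58*I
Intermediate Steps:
o(M) = -8 + M
c = 88605 (c = 187329 - 98724 = 88605)
sqrt(((o(-199) - 167774) - 3902) + c) = sqrt((((-8 - 199) - 167774) - 3902) + 88605) = sqrt(((-207 - 167774) - 3902) + 88605) = sqrt((-167981 - 3902) + 88605) = sqrt(-171883 + 88605) = sqrt(-83278) = I*sqrt(83278)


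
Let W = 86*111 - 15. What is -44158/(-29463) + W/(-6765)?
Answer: 5972339/66439065 ≈ 0.089892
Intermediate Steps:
W = 9531 (W = 9546 - 15 = 9531)
-44158/(-29463) + W/(-6765) = -44158/(-29463) + 9531/(-6765) = -44158*(-1/29463) + 9531*(-1/6765) = 44158/29463 - 3177/2255 = 5972339/66439065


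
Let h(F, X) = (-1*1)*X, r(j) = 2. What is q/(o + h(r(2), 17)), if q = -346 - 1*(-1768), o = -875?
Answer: -711/446 ≈ -1.5942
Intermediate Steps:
h(F, X) = -X
q = 1422 (q = -346 + 1768 = 1422)
q/(o + h(r(2), 17)) = 1422/(-875 - 1*17) = 1422/(-875 - 17) = 1422/(-892) = 1422*(-1/892) = -711/446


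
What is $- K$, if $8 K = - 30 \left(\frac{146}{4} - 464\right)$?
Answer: $- \frac{12825}{8} \approx -1603.1$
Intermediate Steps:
$K = \frac{12825}{8}$ ($K = \frac{\left(-30\right) \left(\frac{146}{4} - 464\right)}{8} = \frac{\left(-30\right) \left(146 \cdot \frac{1}{4} - 464\right)}{8} = \frac{\left(-30\right) \left(\frac{73}{2} - 464\right)}{8} = \frac{\left(-30\right) \left(- \frac{855}{2}\right)}{8} = \frac{1}{8} \cdot 12825 = \frac{12825}{8} \approx 1603.1$)
$- K = \left(-1\right) \frac{12825}{8} = - \frac{12825}{8}$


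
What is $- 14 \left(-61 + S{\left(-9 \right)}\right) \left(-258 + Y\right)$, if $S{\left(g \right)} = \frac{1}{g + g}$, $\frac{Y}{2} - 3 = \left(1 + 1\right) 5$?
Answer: $- \frac{1784776}{9} \approx -1.9831 \cdot 10^{5}$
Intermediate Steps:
$Y = 26$ ($Y = 6 + 2 \left(1 + 1\right) 5 = 6 + 2 \cdot 2 \cdot 5 = 6 + 2 \cdot 10 = 6 + 20 = 26$)
$S{\left(g \right)} = \frac{1}{2 g}$
$- 14 \left(-61 + S{\left(-9 \right)}\right) \left(-258 + Y\right) = - 14 \left(-61 + \frac{1}{2 \left(-9\right)}\right) \left(-258 + 26\right) = - 14 \left(-61 + \frac{1}{2} \left(- \frac{1}{9}\right)\right) \left(-232\right) = - 14 \left(-61 - \frac{1}{18}\right) \left(-232\right) = - 14 \left(\left(- \frac{1099}{18}\right) \left(-232\right)\right) = \left(-14\right) \frac{127484}{9} = - \frac{1784776}{9}$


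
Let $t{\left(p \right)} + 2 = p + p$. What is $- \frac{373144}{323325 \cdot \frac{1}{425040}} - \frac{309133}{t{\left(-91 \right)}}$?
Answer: $- \frac{1938843780841}{3966120} \approx -4.8885 \cdot 10^{5}$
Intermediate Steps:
$t{\left(p \right)} = -2 + 2 p$ ($t{\left(p \right)} = -2 + \left(p + p\right) = -2 + 2 p$)
$- \frac{373144}{323325 \cdot \frac{1}{425040}} - \frac{309133}{t{\left(-91 \right)}} = - \frac{373144}{323325 \cdot \frac{1}{425040}} - \frac{309133}{-2 + 2 \left(-91\right)} = - \frac{373144}{323325 \cdot \frac{1}{425040}} - \frac{309133}{-2 - 182} = - \frac{373144}{\frac{21555}{28336}} - \frac{309133}{-184} = \left(-373144\right) \frac{28336}{21555} - - \frac{309133}{184} = - \frac{10573408384}{21555} + \frac{309133}{184} = - \frac{1938843780841}{3966120}$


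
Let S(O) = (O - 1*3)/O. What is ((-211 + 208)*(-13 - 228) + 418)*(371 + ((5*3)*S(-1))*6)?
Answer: 834071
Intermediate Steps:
S(O) = (-3 + O)/O (S(O) = (O - 3)/O = (-3 + O)/O)
((-211 + 208)*(-13 - 228) + 418)*(371 + ((5*3)*S(-1))*6) = ((-211 + 208)*(-13 - 228) + 418)*(371 + ((5*3)*((-3 - 1)/(-1)))*6) = (-3*(-241) + 418)*(371 + (15*(-1*(-4)))*6) = (723 + 418)*(371 + (15*4)*6) = 1141*(371 + 60*6) = 1141*(371 + 360) = 1141*731 = 834071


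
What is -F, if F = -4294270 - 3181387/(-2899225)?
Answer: 12450051759363/2899225 ≈ 4.2943e+6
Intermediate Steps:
F = -12450051759363/2899225 (F = -4294270 - 3181387*(-1)/2899225 = -4294270 - 1*(-3181387/2899225) = -4294270 + 3181387/2899225 = -12450051759363/2899225 ≈ -4.2943e+6)
-F = -1*(-12450051759363/2899225) = 12450051759363/2899225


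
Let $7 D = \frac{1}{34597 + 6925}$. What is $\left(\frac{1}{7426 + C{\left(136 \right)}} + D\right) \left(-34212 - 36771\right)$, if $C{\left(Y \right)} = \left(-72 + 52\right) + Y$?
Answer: $- \frac{587967963}{60892013} \approx -9.6559$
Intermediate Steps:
$C{\left(Y \right)} = -20 + Y$
$D = \frac{1}{290654}$ ($D = \frac{1}{7 \left(34597 + 6925\right)} = \frac{1}{7 \cdot 41522} = \frac{1}{7} \cdot \frac{1}{41522} = \frac{1}{290654} \approx 3.4405 \cdot 10^{-6}$)
$\left(\frac{1}{7426 + C{\left(136 \right)}} + D\right) \left(-34212 - 36771\right) = \left(\frac{1}{7426 + \left(-20 + 136\right)} + \frac{1}{290654}\right) \left(-34212 - 36771\right) = \left(\frac{1}{7426 + 116} + \frac{1}{290654}\right) \left(-70983\right) = \left(\frac{1}{7542} + \frac{1}{290654}\right) \left(-70983\right) = \frac{74549}{548028117} \left(-70983\right) = - \frac{587967963}{60892013}$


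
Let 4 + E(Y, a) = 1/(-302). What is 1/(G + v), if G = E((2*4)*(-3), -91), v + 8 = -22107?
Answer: -302/6679939 ≈ -4.5210e-5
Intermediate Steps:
v = -22115 (v = -8 - 22107 = -22115)
E(Y, a) = -1209/302 (E(Y, a) = -4 + 1/(-302) = -4 - 1/302 = -1209/302)
G = -1209/302 ≈ -4.0033
1/(G + v) = 1/(-1209/302 - 22115) = 1/(-6679939/302) = -302/6679939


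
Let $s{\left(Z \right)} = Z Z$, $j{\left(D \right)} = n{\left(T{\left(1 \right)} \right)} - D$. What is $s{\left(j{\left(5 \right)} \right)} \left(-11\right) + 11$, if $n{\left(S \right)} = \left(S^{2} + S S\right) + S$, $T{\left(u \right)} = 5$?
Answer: $-27489$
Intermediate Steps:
$n{\left(S \right)} = S + 2 S^{2}$ ($n{\left(S \right)} = \left(S^{2} + S^{2}\right) + S = 2 S^{2} + S = S + 2 S^{2}$)
$j{\left(D \right)} = 55 - D$ ($j{\left(D \right)} = 5 \left(1 + 2 \cdot 5\right) - D = 5 \left(1 + 10\right) - D = 5 \cdot 11 - D = 55 - D$)
$s{\left(Z \right)} = Z^{2}$
$s{\left(j{\left(5 \right)} \right)} \left(-11\right) + 11 = \left(55 - 5\right)^{2} \left(-11\right) + 11 = 50^{2} \left(-11\right) + 11 = 2500 \left(-11\right) + 11 = -27500 + 11 = -27489$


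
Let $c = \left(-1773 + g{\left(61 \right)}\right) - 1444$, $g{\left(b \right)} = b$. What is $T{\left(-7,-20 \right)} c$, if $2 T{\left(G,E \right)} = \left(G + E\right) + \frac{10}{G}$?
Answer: $\frac{314022}{7} \approx 44860.0$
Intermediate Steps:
$T{\left(G,E \right)} = \frac{E}{2} + \frac{G}{2} + \frac{5}{G}$ ($T{\left(G,E \right)} = \frac{\left(G + E\right) + \frac{10}{G}}{2} = \frac{\left(E + G\right) + \frac{10}{G}}{2} = \frac{E + G + \frac{10}{G}}{2} = \frac{E}{2} + \frac{G}{2} + \frac{5}{G}$)
$c = -3156$ ($c = \left(-1773 + 61\right) - 1444 = -1712 - 1444 = -3156$)
$T{\left(-7,-20 \right)} c = \frac{10 - 7 \left(-20 - 7\right)}{2 \left(-7\right)} \left(-3156\right) = \frac{1}{2} \left(- \frac{1}{7}\right) \left(10 - -189\right) \left(-3156\right) = \frac{1}{2} \left(- \frac{1}{7}\right) \left(10 + 189\right) \left(-3156\right) = \frac{1}{2} \left(- \frac{1}{7}\right) 199 \left(-3156\right) = \left(- \frac{199}{14}\right) \left(-3156\right) = \frac{314022}{7}$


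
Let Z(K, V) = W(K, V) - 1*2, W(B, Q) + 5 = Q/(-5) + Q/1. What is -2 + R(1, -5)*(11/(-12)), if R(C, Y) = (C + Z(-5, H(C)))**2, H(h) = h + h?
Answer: -1481/75 ≈ -19.747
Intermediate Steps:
H(h) = 2*h
W(B, Q) = -5 + 4*Q/5 (W(B, Q) = -5 + (Q/(-5) + Q/1) = -5 + (Q*(-1/5) + Q*1) = -5 + (-Q/5 + Q) = -5 + 4*Q/5)
Z(K, V) = -7 + 4*V/5 (Z(K, V) = (-5 + 4*V/5) - 1*2 = (-5 + 4*V/5) - 2 = -7 + 4*V/5)
R(C, Y) = (-7 + 13*C/5)**2 (R(C, Y) = (C + (-7 + 4*(2*C)/5))**2 = (C + (-7 + 8*C/5))**2 = (-7 + 13*C/5)**2)
-2 + R(1, -5)*(11/(-12)) = -2 + ((-35 + 13*1)**2/25)*(11/(-12)) = -2 + ((-35 + 13)**2/25)*(11*(-1/12)) = -2 + ((1/25)*(-22)**2)*(-11/12) = -2 + ((1/25)*484)*(-11/12) = -2 + (484/25)*(-11/12) = -2 - 1331/75 = -1481/75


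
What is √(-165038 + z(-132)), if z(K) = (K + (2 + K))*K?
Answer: I*√130454 ≈ 361.18*I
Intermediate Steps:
z(K) = K*(2 + 2*K) (z(K) = (2 + 2*K)*K = K*(2 + 2*K))
√(-165038 + z(-132)) = √(-165038 + 2*(-132)*(1 - 132)) = √(-165038 + 2*(-132)*(-131)) = √(-165038 + 34584) = √(-130454) = I*√130454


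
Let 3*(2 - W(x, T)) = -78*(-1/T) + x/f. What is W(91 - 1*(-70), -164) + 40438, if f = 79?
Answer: 785900839/19434 ≈ 40440.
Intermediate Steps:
W(x, T) = 2 - 26/T - x/237 (W(x, T) = 2 - (-78*(-1/T) + x/79)/3 = 2 - (-(-78)/T + x*(1/79))/3 = 2 - (78/T + x/79)/3 = 2 + (-26/T - x/237) = 2 - 26/T - x/237)
W(91 - 1*(-70), -164) + 40438 = (2 - 26/(-164) - (91 - 1*(-70))/237) + 40438 = (2 - 26*(-1/164) - (91 + 70)/237) + 40438 = (2 + 13/82 - 1/237*161) + 40438 = (2 + 13/82 - 161/237) + 40438 = 28747/19434 + 40438 = 785900839/19434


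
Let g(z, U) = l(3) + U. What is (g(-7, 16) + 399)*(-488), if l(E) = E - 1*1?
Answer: -203496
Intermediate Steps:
l(E) = -1 + E (l(E) = E - 1 = -1 + E)
g(z, U) = 2 + U (g(z, U) = (-1 + 3) + U = 2 + U)
(g(-7, 16) + 399)*(-488) = ((2 + 16) + 399)*(-488) = (18 + 399)*(-488) = 417*(-488) = -203496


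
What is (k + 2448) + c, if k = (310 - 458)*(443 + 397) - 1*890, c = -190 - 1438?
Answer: -124390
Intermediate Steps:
c = -1628
k = -125210 (k = -148*840 - 890 = -124320 - 890 = -125210)
(k + 2448) + c = (-125210 + 2448) - 1628 = -122762 - 1628 = -124390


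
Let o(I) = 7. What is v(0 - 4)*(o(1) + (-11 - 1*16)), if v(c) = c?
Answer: 80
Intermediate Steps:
v(0 - 4)*(o(1) + (-11 - 1*16)) = (0 - 4)*(7 + (-11 - 1*16)) = -4*(7 + (-11 - 16)) = -4*(7 - 27) = -4*(-20) = 80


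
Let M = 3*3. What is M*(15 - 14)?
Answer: 9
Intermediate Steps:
M = 9
M*(15 - 14) = 9*(15 - 14) = 9*1 = 9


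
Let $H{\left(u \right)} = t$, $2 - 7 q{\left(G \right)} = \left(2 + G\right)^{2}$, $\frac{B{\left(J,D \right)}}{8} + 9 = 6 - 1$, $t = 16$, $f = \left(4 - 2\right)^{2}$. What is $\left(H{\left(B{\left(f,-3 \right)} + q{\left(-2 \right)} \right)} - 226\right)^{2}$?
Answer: $44100$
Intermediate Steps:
$f = 4$ ($f = 2^{2} = 4$)
$B{\left(J,D \right)} = -32$ ($B{\left(J,D \right)} = -72 + 8 \left(6 - 1\right) = -72 + 8 \cdot 5 = -72 + 40 = -32$)
$q{\left(G \right)} = \frac{2}{7} - \frac{\left(2 + G\right)^{2}}{7}$
$H{\left(u \right)} = 16$
$\left(H{\left(B{\left(f,-3 \right)} + q{\left(-2 \right)} \right)} - 226\right)^{2} = \left(16 - 226\right)^{2} = \left(-210\right)^{2} = 44100$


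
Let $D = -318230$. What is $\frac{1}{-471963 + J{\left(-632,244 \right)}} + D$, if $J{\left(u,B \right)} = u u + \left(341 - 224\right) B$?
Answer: $- \frac{13999255931}{43991} \approx -3.1823 \cdot 10^{5}$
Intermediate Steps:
$J{\left(u,B \right)} = u^{2} + 117 B$
$\frac{1}{-471963 + J{\left(-632,244 \right)}} + D = \frac{1}{-471963 + \left(\left(-632\right)^{2} + 117 \cdot 244\right)} - 318230 = \frac{1}{-471963 + \left(399424 + 28548\right)} - 318230 = \frac{1}{-471963 + 427972} - 318230 = \frac{1}{-43991} - 318230 = - \frac{1}{43991} - 318230 = - \frac{13999255931}{43991}$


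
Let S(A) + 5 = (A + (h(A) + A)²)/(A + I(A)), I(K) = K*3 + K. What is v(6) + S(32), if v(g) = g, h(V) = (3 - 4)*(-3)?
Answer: 1417/160 ≈ 8.8562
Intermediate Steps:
h(V) = 3 (h(V) = -1*(-3) = 3)
I(K) = 4*K (I(K) = 3*K + K = 4*K)
S(A) = -5 + (A + (3 + A)²)/(5*A) (S(A) = -5 + (A + (3 + A)²)/(A + 4*A) = -5 + (A + (3 + A)²)/((5*A)) = -5 + (A + (3 + A)²)*(1/(5*A)) = -5 + (A + (3 + A)²)/(5*A))
v(6) + S(32) = 6 + (⅕)*((3 + 32)² - 24*32)/32 = 6 + (⅕)*(1/32)*(35² - 768) = 6 + (⅕)*(1/32)*(1225 - 768) = 6 + (⅕)*(1/32)*457 = 6 + 457/160 = 1417/160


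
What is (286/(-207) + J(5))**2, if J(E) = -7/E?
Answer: 8288641/1071225 ≈ 7.7375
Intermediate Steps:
(286/(-207) + J(5))**2 = (286/(-207) - 7/5)**2 = (286*(-1/207) - 7*1/5)**2 = (-286/207 - 7/5)**2 = (-2879/1035)**2 = 8288641/1071225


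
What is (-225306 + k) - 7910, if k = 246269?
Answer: 13053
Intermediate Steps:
(-225306 + k) - 7910 = (-225306 + 246269) - 7910 = 20963 - 7910 = 13053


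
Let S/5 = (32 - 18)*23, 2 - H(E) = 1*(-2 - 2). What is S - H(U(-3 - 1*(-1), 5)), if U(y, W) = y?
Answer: 1604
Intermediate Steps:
H(E) = 6 (H(E) = 2 - (-2 - 2) = 2 - (-4) = 2 - 1*(-4) = 2 + 4 = 6)
S = 1610 (S = 5*((32 - 18)*23) = 5*(14*23) = 5*322 = 1610)
S - H(U(-3 - 1*(-1), 5)) = 1610 - 1*6 = 1610 - 6 = 1604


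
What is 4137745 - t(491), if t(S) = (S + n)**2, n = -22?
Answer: 3917784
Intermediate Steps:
t(S) = (-22 + S)**2 (t(S) = (S - 22)**2 = (-22 + S)**2)
4137745 - t(491) = 4137745 - (-22 + 491)**2 = 4137745 - 1*469**2 = 4137745 - 1*219961 = 4137745 - 219961 = 3917784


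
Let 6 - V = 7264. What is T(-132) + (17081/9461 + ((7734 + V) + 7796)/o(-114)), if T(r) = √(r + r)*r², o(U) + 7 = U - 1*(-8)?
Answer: -76331239/1069093 + 34848*I*√66 ≈ -71.398 + 2.8311e+5*I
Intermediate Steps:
V = -7258 (V = 6 - 1*7264 = 6 - 7264 = -7258)
o(U) = 1 + U (o(U) = -7 + (U - 1*(-8)) = -7 + (U + 8) = -7 + (8 + U) = 1 + U)
T(r) = √2*r^(5/2) (T(r) = √(2*r)*r² = (√2*√r)*r² = √2*r^(5/2))
T(-132) + (17081/9461 + ((7734 + V) + 7796)/o(-114)) = √2*(-132)^(5/2) + (17081/9461 + ((7734 - 7258) + 7796)/(1 - 114)) = √2*(34848*I*√33) + (17081*(1/9461) + (476 + 7796)/(-113)) = 34848*I*√66 + (17081/9461 + 8272*(-1/113)) = 34848*I*√66 + (17081/9461 - 8272/113) = 34848*I*√66 - 76331239/1069093 = -76331239/1069093 + 34848*I*√66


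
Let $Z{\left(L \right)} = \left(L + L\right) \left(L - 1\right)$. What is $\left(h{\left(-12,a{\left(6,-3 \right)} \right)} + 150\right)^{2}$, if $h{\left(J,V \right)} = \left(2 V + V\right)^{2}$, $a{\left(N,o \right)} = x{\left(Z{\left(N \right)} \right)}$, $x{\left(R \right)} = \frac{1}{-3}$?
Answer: $22801$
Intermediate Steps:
$Z{\left(L \right)} = 2 L \left(-1 + L\right)$
$x{\left(R \right)} = - \frac{1}{3}$
$a{\left(N,o \right)} = - \frac{1}{3}$
$h{\left(J,V \right)} = 9 V^{2}$ ($h{\left(J,V \right)} = \left(3 V\right)^{2} = 9 V^{2}$)
$\left(h{\left(-12,a{\left(6,-3 \right)} \right)} + 150\right)^{2} = \left(9 \left(- \frac{1}{3}\right)^{2} + 150\right)^{2} = \left(9 \cdot \frac{1}{9} + 150\right)^{2} = \left(1 + 150\right)^{2} = 151^{2} = 22801$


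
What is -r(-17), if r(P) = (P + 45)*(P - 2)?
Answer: 532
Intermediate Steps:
r(P) = (-2 + P)*(45 + P) (r(P) = (45 + P)*(-2 + P) = (-2 + P)*(45 + P))
-r(-17) = -(-90 + (-17)² + 43*(-17)) = -(-90 + 289 - 731) = -1*(-532) = 532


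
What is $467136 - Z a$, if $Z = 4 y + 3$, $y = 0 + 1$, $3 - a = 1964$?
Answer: $480863$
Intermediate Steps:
$a = -1961$ ($a = 3 - 1964 = -1961$)
$y = 1$
$Z = 7$ ($Z = 4 \cdot 1 + 3 = 4 + 3 = 7$)
$467136 - Z a = 467136 - 7 \left(-1961\right) = 467136 - -13727 = 467136 + 13727 = 480863$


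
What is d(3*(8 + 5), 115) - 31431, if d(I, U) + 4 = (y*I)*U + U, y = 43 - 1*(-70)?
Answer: 475485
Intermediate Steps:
y = 113 (y = 43 + 70 = 113)
d(I, U) = -4 + U + 113*I*U (d(I, U) = -4 + ((113*I)*U + U) = -4 + (113*I*U + U) = -4 + (U + 113*I*U) = -4 + U + 113*I*U)
d(3*(8 + 5), 115) - 31431 = (-4 + 115 + 113*(3*(8 + 5))*115) - 31431 = (-4 + 115 + 113*(3*13)*115) - 31431 = (-4 + 115 + 113*39*115) - 31431 = (-4 + 115 + 506805) - 31431 = 506916 - 31431 = 475485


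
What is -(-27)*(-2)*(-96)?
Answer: 5184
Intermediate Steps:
-(-27)*(-2)*(-96) = -27*2*(-96) = -54*(-96) = 5184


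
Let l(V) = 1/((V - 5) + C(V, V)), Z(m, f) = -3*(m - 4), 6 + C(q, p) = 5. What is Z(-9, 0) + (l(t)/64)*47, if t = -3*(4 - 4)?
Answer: 14929/384 ≈ 38.878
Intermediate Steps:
C(q, p) = -1 (C(q, p) = -6 + 5 = -1)
Z(m, f) = 12 - 3*m (Z(m, f) = -3*(-4 + m) = 12 - 3*m)
t = 0 (t = -3*0 = 0)
l(V) = 1/(-6 + V) (l(V) = 1/((V - 5) - 1) = 1/((-5 + V) - 1) = 1/(-6 + V))
Z(-9, 0) + (l(t)/64)*47 = (12 - 3*(-9)) + (1/((-6 + 0)*64))*47 = (12 + 27) + ((1/64)/(-6))*47 = 39 - ⅙*1/64*47 = 39 - 1/384*47 = 39 - 47/384 = 14929/384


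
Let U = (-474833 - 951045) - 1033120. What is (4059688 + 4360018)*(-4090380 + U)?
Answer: -55143837242868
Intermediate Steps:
U = -2458998 (U = -1425878 - 1033120 = -2458998)
(4059688 + 4360018)*(-4090380 + U) = (4059688 + 4360018)*(-4090380 - 2458998) = 8419706*(-6549378) = -55143837242868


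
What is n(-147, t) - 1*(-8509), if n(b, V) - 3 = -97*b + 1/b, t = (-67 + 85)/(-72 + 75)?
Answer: 3347336/147 ≈ 22771.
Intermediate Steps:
t = 6 (t = 18/3 = 18*(1/3) = 6)
n(b, V) = 3 + 1/b - 97*b (n(b, V) = 3 + (-97*b + 1/b) = 3 + (1/b - 97*b) = 3 + 1/b - 97*b)
n(-147, t) - 1*(-8509) = (3 + 1/(-147) - 97*(-147)) - 1*(-8509) = (3 - 1/147 + 14259) + 8509 = 2096513/147 + 8509 = 3347336/147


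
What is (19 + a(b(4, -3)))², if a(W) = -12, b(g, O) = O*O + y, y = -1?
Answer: 49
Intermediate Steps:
b(g, O) = -1 + O² (b(g, O) = O*O - 1 = O² - 1 = -1 + O²)
(19 + a(b(4, -3)))² = (19 - 12)² = 7² = 49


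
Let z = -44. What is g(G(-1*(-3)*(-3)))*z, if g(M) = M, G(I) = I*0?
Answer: 0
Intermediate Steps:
G(I) = 0
g(G(-1*(-3)*(-3)))*z = 0*(-44) = 0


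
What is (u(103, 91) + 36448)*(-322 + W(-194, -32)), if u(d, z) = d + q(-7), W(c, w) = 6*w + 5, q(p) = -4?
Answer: -18602423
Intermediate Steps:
W(c, w) = 5 + 6*w
u(d, z) = -4 + d (u(d, z) = d - 4 = -4 + d)
(u(103, 91) + 36448)*(-322 + W(-194, -32)) = ((-4 + 103) + 36448)*(-322 + (5 + 6*(-32))) = (99 + 36448)*(-322 + (5 - 192)) = 36547*(-322 - 187) = 36547*(-509) = -18602423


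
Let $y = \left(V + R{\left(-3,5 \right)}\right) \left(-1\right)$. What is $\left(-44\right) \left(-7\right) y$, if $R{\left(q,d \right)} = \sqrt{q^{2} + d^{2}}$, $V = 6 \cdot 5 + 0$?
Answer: $-9240 - 308 \sqrt{34} \approx -11036.0$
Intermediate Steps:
$V = 30$ ($V = 30 + 0 = 30$)
$R{\left(q,d \right)} = \sqrt{d^{2} + q^{2}}$
$y = -30 - \sqrt{34}$ ($y = \left(30 + \sqrt{5^{2} + \left(-3\right)^{2}}\right) \left(-1\right) = \left(30 + \sqrt{25 + 9}\right) \left(-1\right) = \left(30 + \sqrt{34}\right) \left(-1\right) = -30 - \sqrt{34} \approx -35.831$)
$\left(-44\right) \left(-7\right) y = \left(-44\right) \left(-7\right) \left(-30 - \sqrt{34}\right) = 308 \left(-30 - \sqrt{34}\right) = -9240 - 308 \sqrt{34}$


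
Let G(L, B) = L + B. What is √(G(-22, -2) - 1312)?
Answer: 2*I*√334 ≈ 36.551*I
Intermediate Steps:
G(L, B) = B + L
√(G(-22, -2) - 1312) = √((-2 - 22) - 1312) = √(-24 - 1312) = √(-1336) = 2*I*√334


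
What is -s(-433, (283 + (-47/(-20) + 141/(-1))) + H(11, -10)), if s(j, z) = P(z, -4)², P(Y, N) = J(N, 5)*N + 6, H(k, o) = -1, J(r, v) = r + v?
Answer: -4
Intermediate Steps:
P(Y, N) = 6 + N*(5 + N) (P(Y, N) = (N + 5)*N + 6 = (5 + N)*N + 6 = N*(5 + N) + 6 = 6 + N*(5 + N))
s(j, z) = 4 (s(j, z) = (6 - 4*(5 - 4))² = (6 - 4*1)² = (6 - 4)² = 2² = 4)
-s(-433, (283 + (-47/(-20) + 141/(-1))) + H(11, -10)) = -1*4 = -4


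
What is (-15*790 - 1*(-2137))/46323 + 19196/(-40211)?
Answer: -1279785751/1862694153 ≈ -0.68706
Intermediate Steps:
(-15*790 - 1*(-2137))/46323 + 19196/(-40211) = (-11850 + 2137)*(1/46323) + 19196*(-1/40211) = -9713*1/46323 - 19196/40211 = -9713/46323 - 19196/40211 = -1279785751/1862694153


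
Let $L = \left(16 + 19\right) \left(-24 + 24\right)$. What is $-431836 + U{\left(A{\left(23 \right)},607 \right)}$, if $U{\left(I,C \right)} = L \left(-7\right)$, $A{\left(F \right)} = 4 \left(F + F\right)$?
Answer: $-431836$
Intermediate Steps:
$A{\left(F \right)} = 8 F$ ($A{\left(F \right)} = 4 \cdot 2 F = 8 F$)
$L = 0$ ($L = 35 \cdot 0 = 0$)
$U{\left(I,C \right)} = 0$ ($U{\left(I,C \right)} = 0 \left(-7\right) = 0$)
$-431836 + U{\left(A{\left(23 \right)},607 \right)} = -431836 + 0 = -431836$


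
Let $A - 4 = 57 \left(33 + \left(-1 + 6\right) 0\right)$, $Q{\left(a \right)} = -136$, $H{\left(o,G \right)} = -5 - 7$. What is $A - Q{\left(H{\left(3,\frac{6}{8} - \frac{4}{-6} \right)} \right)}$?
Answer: $2021$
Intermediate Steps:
$H{\left(o,G \right)} = -12$ ($H{\left(o,G \right)} = -5 - 7 = -12$)
$A = 1885$ ($A = 4 + 57 \left(33 + \left(-1 + 6\right) 0\right) = 4 + 57 \left(33 + 5 \cdot 0\right) = 4 + 57 \left(33 + 0\right) = 4 + 57 \cdot 33 = 4 + 1881 = 1885$)
$A - Q{\left(H{\left(3,\frac{6}{8} - \frac{4}{-6} \right)} \right)} = 1885 - -136 = 1885 + 136 = 2021$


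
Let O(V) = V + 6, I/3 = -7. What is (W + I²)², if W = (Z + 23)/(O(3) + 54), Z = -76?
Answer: 768952900/3969 ≈ 1.9374e+5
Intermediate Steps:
I = -21 (I = 3*(-7) = -21)
O(V) = 6 + V
W = -53/63 (W = (-76 + 23)/((6 + 3) + 54) = -53/(9 + 54) = -53/63 ≈ -0.84127)
(W + I²)² = (-53/63 + (-21)²)² = (-53/63 + 441)² = (27730/63)² = 768952900/3969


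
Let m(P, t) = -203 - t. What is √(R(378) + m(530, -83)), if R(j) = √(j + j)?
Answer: √(-120 + 6*√21) ≈ 9.6179*I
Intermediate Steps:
R(j) = √2*√j (R(j) = √(2*j) = √2*√j)
√(R(378) + m(530, -83)) = √(√2*√378 + (-203 - 1*(-83))) = √(√2*(3*√42) + (-203 + 83)) = √(6*√21 - 120) = √(-120 + 6*√21)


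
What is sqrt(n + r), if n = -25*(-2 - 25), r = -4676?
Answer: I*sqrt(4001) ≈ 63.253*I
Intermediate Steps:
n = 675 (n = -25*(-27) = 675)
sqrt(n + r) = sqrt(675 - 4676) = sqrt(-4001) = I*sqrt(4001)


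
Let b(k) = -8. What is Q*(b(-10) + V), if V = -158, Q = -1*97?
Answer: 16102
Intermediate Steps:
Q = -97
Q*(b(-10) + V) = -97*(-8 - 158) = -97*(-166) = 16102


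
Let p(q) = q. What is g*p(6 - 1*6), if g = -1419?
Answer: 0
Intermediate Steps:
g*p(6 - 1*6) = -1419*(6 - 1*6) = -1419*(6 - 6) = -1419*0 = 0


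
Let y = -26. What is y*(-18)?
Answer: 468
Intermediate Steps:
y*(-18) = -26*(-18) = 468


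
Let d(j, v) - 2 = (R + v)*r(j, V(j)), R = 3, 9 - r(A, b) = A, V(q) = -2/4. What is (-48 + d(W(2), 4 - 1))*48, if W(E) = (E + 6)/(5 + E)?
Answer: 384/7 ≈ 54.857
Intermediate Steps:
V(q) = -½ (V(q) = -2*¼ = -½)
r(A, b) = 9 - A
W(E) = (6 + E)/(5 + E)
d(j, v) = 2 + (3 + v)*(9 - j)
(-48 + d(W(2), 4 - 1))*48 = (-48 + (29 - 3*(6 + 2)/(5 + 2) - (4 - 1)*(-9 + (6 + 2)/(5 + 2))))*48 = (-48 + (29 - 3*8/7 - 1*3*(-9 + 8/7)))*48 = (-48 + (29 - 24/7 - 1*3*(-55/7)))*48 = (-48 + (29 - 24/7 + 165/7))*48 = (-48 + 344/7)*48 = (8/7)*48 = 384/7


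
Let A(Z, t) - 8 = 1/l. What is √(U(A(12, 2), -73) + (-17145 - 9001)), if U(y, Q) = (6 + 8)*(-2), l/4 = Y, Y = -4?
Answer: I*√26174 ≈ 161.78*I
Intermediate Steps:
l = -16 (l = 4*(-4) = -16)
A(Z, t) = 127/16 (A(Z, t) = 8 + 1/(-16) = 8 - 1/16 = 127/16)
U(y, Q) = -28 (U(y, Q) = 14*(-2) = -28)
√(U(A(12, 2), -73) + (-17145 - 9001)) = √(-28 + (-17145 - 9001)) = √(-28 - 26146) = √(-26174) = I*√26174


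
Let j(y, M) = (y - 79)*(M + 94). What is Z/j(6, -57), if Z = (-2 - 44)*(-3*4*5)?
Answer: -2760/2701 ≈ -1.0218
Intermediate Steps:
Z = 2760 (Z = -(-552)*5 = -46*(-60) = 2760)
j(y, M) = (-79 + y)*(94 + M)
Z/j(6, -57) = 2760/(-7426 - 79*(-57) + 94*6 - 57*6) = 2760/(-7426 + 4503 + 564 - 342) = 2760/(-2701) = 2760*(-1/2701) = -2760/2701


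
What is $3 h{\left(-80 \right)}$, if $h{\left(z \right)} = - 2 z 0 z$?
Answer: $0$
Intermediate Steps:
$h{\left(z \right)} = 0$ ($h{\left(z \right)} = 0 z = 0$)
$3 h{\left(-80 \right)} = 3 \cdot 0 = 0$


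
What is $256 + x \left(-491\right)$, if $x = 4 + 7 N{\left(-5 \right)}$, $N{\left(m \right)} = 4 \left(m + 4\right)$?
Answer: $12040$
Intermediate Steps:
$N{\left(m \right)} = 16 + 4 m$ ($N{\left(m \right)} = 4 \left(4 + m\right) = 16 + 4 m$)
$x = -24$ ($x = 4 + 7 \left(16 + 4 \left(-5\right)\right) = 4 + 7 \left(16 - 20\right) = 4 + 7 \left(-4\right) = 4 - 28 = -24$)
$256 + x \left(-491\right) = 256 - -11784 = 256 + 11784 = 12040$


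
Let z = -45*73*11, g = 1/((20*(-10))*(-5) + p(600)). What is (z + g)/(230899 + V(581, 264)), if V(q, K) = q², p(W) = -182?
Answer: -29558429/465000280 ≈ -0.063566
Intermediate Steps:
g = 1/818 (g = 1/((20*(-10))*(-5) - 182) = 1/(-200*(-5) - 182) = 1/(1000 - 182) = 1/818 ≈ 0.0012225)
z = -36135 (z = -3285*11 = -36135)
(z + g)/(230899 + V(581, 264)) = (-36135 + 1/818)/(230899 + 581²) = -29558429/(818*(230899 + 337561)) = -29558429/818/568460 = -29558429/818*1/568460 = -29558429/465000280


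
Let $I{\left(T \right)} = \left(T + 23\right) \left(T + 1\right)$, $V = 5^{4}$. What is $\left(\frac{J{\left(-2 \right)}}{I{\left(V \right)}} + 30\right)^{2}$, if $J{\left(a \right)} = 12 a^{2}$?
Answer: $\frac{64277967961}{71419401} \approx 900.01$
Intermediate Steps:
$V = 625$
$I{\left(T \right)} = \left(1 + T\right) \left(23 + T\right)$ ($I{\left(T \right)} = \left(23 + T\right) \left(1 + T\right) = \left(1 + T\right) \left(23 + T\right)$)
$\left(\frac{J{\left(-2 \right)}}{I{\left(V \right)}} + 30\right)^{2} = \left(\frac{12 \left(-2\right)^{2}}{23 + 625^{2} + 24 \cdot 625} + 30\right)^{2} = \left(\frac{12 \cdot 4}{23 + 390625 + 15000} + 30\right)^{2} = \left(\frac{48}{405648} + 30\right)^{2} = \left(48 \cdot \frac{1}{405648} + 30\right)^{2} = \left(\frac{1}{8451} + 30\right)^{2} = \left(\frac{253531}{8451}\right)^{2} = \frac{64277967961}{71419401}$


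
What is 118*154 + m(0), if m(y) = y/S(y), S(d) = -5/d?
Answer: 18172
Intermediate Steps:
m(y) = -y²/5 (m(y) = y/((-5/y)) = y*(-y/5) = -y²/5)
118*154 + m(0) = 118*154 - ⅕*0² = 18172 - ⅕*0 = 18172 + 0 = 18172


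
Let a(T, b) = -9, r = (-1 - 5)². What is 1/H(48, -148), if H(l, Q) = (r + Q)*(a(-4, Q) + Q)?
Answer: 1/17584 ≈ 5.6870e-5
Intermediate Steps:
r = 36 (r = (-6)² = 36)
H(l, Q) = (-9 + Q)*(36 + Q) (H(l, Q) = (36 + Q)*(-9 + Q) = (-9 + Q)*(36 + Q))
1/H(48, -148) = 1/(-324 + (-148)² + 27*(-148)) = 1/(-324 + 21904 - 3996) = 1/17584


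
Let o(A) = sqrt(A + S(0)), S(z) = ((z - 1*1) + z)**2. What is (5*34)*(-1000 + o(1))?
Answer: -170000 + 170*sqrt(2) ≈ -1.6976e+5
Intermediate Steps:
S(z) = (-1 + 2*z)**2 (S(z) = ((z - 1) + z)**2 = ((-1 + z) + z)**2 = (-1 + 2*z)**2)
o(A) = sqrt(1 + A) (o(A) = sqrt(A + (-1 + 2*0)**2) = sqrt(A + (-1 + 0)**2) = sqrt(A + (-1)**2) = sqrt(A + 1) = sqrt(1 + A))
(5*34)*(-1000 + o(1)) = (5*34)*(-1000 + sqrt(1 + 1)) = 170*(-1000 + sqrt(2)) = -170000 + 170*sqrt(2)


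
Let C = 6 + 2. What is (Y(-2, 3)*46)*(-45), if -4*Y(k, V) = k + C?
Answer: 3105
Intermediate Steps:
C = 8
Y(k, V) = -2 - k/4 (Y(k, V) = -(k + 8)/4 = -(8 + k)/4 = -2 - k/4)
(Y(-2, 3)*46)*(-45) = ((-2 - ¼*(-2))*46)*(-45) = ((-2 + ½)*46)*(-45) = -3/2*46*(-45) = -69*(-45) = 3105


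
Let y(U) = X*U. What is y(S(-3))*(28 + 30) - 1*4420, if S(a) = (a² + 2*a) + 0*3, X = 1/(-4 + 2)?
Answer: -4507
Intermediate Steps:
X = -½ (X = 1/(-2) = -½ ≈ -0.50000)
S(a) = a² + 2*a (S(a) = (a² + 2*a) + 0 = a² + 2*a)
y(U) = -U/2
y(S(-3))*(28 + 30) - 1*4420 = (-(-3)*(2 - 3)/2)*(28 + 30) - 1*4420 = -(-3)*(-1)/2*58 - 4420 = -½*3*58 - 4420 = -3/2*58 - 4420 = -87 - 4420 = -4507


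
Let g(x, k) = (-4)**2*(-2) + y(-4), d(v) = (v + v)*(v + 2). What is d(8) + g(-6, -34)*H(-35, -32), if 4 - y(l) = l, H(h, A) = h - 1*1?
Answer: 1024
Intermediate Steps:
H(h, A) = -1 + h (H(h, A) = h - 1 = -1 + h)
y(l) = 4 - l
d(v) = 2*v*(2 + v) (d(v) = (2*v)*(2 + v) = 2*v*(2 + v))
g(x, k) = -24 (g(x, k) = (-4)**2*(-2) + (4 - 1*(-4)) = 16*(-2) + (4 + 4) = -32 + 8 = -24)
d(8) + g(-6, -34)*H(-35, -32) = 2*8*(2 + 8) - 24*(-1 - 35) = 2*8*10 - 24*(-36) = 160 + 864 = 1024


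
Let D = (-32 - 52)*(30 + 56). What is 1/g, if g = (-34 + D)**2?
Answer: 1/52678564 ≈ 1.8983e-8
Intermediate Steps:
D = -7224 (D = -84*86 = -7224)
g = 52678564 (g = (-34 - 7224)**2 = (-7258)**2 = 52678564)
1/g = 1/52678564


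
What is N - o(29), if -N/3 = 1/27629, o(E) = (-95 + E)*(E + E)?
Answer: 105763809/27629 ≈ 3828.0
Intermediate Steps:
o(E) = 2*E*(-95 + E) (o(E) = (-95 + E)*(2*E) = 2*E*(-95 + E))
N = -3/27629 ≈ -0.00010858
N - o(29) = -3/27629 - 2*29*(-95 + 29) = -3/27629 - 2*29*(-66) = -3/27629 - 1*(-3828) = -3/27629 + 3828 = 105763809/27629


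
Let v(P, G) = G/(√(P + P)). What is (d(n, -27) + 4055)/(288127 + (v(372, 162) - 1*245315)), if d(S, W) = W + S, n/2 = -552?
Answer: 7761301856/113637773141 - 78948*√186/113637773141 ≈ 0.068289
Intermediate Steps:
n = -1104 (n = 2*(-552) = -1104)
d(S, W) = S + W
v(P, G) = G*√2/(2*√P) (v(P, G) = G/(√(2*P)) = G/((√2*√P)) = G*(√2/(2*√P)) = G*√2/(2*√P))
(d(n, -27) + 4055)/(288127 + (v(372, 162) - 1*245315)) = ((-1104 - 27) + 4055)/(288127 + ((½)*162*√2/√372 - 1*245315)) = (-1131 + 4055)/(288127 + ((½)*162*√2*(√93/186) - 245315)) = 2924/(288127 + (27*√186/62 - 245315)) = 2924/(288127 + (-245315 + 27*√186/62)) = 2924/(42812 + 27*√186/62)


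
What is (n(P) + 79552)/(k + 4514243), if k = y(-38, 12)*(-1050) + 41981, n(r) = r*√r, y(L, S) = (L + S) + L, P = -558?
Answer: 1243/72241 - 837*I*√62/2311712 ≈ 0.017206 - 0.0028509*I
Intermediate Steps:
y(L, S) = S + 2*L
n(r) = r^(3/2)
k = 109181 (k = (12 + 2*(-38))*(-1050) + 41981 = (12 - 76)*(-1050) + 41981 = -64*(-1050) + 41981 = 67200 + 41981 = 109181)
(n(P) + 79552)/(k + 4514243) = ((-558)^(3/2) + 79552)/(109181 + 4514243) = (-1674*I*√62 + 79552)/4623424 = (79552 - 1674*I*√62)*(1/4623424) = 1243/72241 - 837*I*√62/2311712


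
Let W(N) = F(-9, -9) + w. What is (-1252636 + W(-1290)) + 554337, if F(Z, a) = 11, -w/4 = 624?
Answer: -700784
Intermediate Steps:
w = -2496 (w = -4*624 = -2496)
W(N) = -2485 (W(N) = 11 - 2496 = -2485)
(-1252636 + W(-1290)) + 554337 = (-1252636 - 2485) + 554337 = -1255121 + 554337 = -700784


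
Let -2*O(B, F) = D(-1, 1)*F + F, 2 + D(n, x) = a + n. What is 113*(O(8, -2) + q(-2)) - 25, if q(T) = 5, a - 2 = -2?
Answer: 314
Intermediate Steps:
a = 0 (a = 2 - 2 = 0)
D(n, x) = -2 + n (D(n, x) = -2 + (0 + n) = -2 + n)
O(B, F) = F (O(B, F) = -((-2 - 1)*F + F)/2 = -(-3*F + F)/2 = -(-1)*F = F)
113*(O(8, -2) + q(-2)) - 25 = 113*(-2 + 5) - 25 = 113*3 - 25 = 339 - 25 = 314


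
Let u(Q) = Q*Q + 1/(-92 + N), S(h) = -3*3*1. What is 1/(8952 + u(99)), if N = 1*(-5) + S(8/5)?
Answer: 106/1987817 ≈ 5.3325e-5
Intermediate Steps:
S(h) = -9 (S(h) = -9*1 = -9)
N = -14 (N = 1*(-5) - 9 = -5 - 9 = -14)
u(Q) = -1/106 + Q² (u(Q) = Q*Q + 1/(-92 - 14) = Q² + 1/(-106) = Q² - 1/106 = -1/106 + Q²)
1/(8952 + u(99)) = 1/(8952 + (-1/106 + 99²)) = 1/(8952 + (-1/106 + 9801)) = 1/(8952 + 1038905/106) = 1/(1987817/106) = 106/1987817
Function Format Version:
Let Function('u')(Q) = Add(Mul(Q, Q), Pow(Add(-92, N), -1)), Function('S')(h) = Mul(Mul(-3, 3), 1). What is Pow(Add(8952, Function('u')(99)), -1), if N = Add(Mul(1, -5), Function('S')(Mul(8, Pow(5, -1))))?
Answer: Rational(106, 1987817) ≈ 5.3325e-5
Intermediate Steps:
Function('S')(h) = -9 (Function('S')(h) = Mul(-9, 1) = -9)
N = -14 (N = Add(Mul(1, -5), -9) = Add(-5, -9) = -14)
Function('u')(Q) = Add(Rational(-1, 106), Pow(Q, 2)) (Function('u')(Q) = Add(Mul(Q, Q), Pow(Add(-92, -14), -1)) = Add(Pow(Q, 2), Pow(-106, -1)) = Add(Pow(Q, 2), Rational(-1, 106)) = Add(Rational(-1, 106), Pow(Q, 2)))
Pow(Add(8952, Function('u')(99)), -1) = Pow(Add(8952, Add(Rational(-1, 106), Pow(99, 2))), -1) = Pow(Add(8952, Add(Rational(-1, 106), 9801)), -1) = Pow(Add(8952, Rational(1038905, 106)), -1) = Pow(Rational(1987817, 106), -1) = Rational(106, 1987817)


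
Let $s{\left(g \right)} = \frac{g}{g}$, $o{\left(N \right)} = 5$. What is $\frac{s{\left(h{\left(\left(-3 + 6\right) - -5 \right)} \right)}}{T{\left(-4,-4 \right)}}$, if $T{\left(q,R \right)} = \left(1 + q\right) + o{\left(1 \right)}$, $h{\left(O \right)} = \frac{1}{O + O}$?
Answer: $\frac{1}{2} \approx 0.5$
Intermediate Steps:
$h{\left(O \right)} = \frac{1}{2 O}$
$T{\left(q,R \right)} = 6 + q$ ($T{\left(q,R \right)} = \left(1 + q\right) + 5 = 6 + q$)
$s{\left(g \right)} = 1$
$\frac{s{\left(h{\left(\left(-3 + 6\right) - -5 \right)} \right)}}{T{\left(-4,-4 \right)}} = \frac{1}{6 - 4} \cdot 1 = \frac{1}{2} \cdot 1 = \frac{1}{2}$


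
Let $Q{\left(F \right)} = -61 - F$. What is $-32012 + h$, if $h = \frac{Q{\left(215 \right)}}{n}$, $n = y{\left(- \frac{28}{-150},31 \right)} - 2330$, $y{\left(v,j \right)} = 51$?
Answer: $- \frac{72955072}{2279} \approx -32012.0$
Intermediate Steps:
$n = -2279$ ($n = 51 - 2330 = -2279$)
$h = \frac{276}{2279}$ ($h = \frac{-61 - 215}{-2279} = \left(-61 - 215\right) \left(- \frac{1}{2279}\right) = \left(-276\right) \left(- \frac{1}{2279}\right) = \frac{276}{2279} \approx 0.12111$)
$-32012 + h = -32012 + \frac{276}{2279} = - \frac{72955072}{2279}$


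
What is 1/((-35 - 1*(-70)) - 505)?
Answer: -1/470 ≈ -0.0021277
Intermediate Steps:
1/((-35 - 1*(-70)) - 505) = 1/((-35 + 70) - 505) = 1/(35 - 505) = 1/(-470) = -1/470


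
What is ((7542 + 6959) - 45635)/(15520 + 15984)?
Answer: -15567/15752 ≈ -0.98826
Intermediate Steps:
((7542 + 6959) - 45635)/(15520 + 15984) = (14501 - 45635)/31504 = -31134*1/31504 = -15567/15752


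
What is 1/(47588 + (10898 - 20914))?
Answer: 1/37572 ≈ 2.6616e-5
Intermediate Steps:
1/(47588 + (10898 - 20914)) = 1/(47588 - 10016) = 1/37572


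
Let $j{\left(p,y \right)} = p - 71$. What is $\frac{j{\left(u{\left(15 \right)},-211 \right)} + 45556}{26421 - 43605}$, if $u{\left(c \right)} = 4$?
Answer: $- \frac{15163}{5728} \approx -2.6472$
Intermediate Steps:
$j{\left(p,y \right)} = -71 + p$
$\frac{j{\left(u{\left(15 \right)},-211 \right)} + 45556}{26421 - 43605} = \frac{\left(-71 + 4\right) + 45556}{26421 - 43605} = \frac{-67 + 45556}{-17184} = 45489 \left(- \frac{1}{17184}\right) = - \frac{15163}{5728}$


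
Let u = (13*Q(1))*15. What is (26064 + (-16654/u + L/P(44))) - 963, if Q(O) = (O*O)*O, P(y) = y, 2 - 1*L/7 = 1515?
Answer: 212568559/8580 ≈ 24775.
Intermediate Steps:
L = -10591 (L = 14 - 7*1515 = 14 - 10605 = -10591)
Q(O) = O³ (Q(O) = O²*O = O³)
u = 195 (u = (13*1³)*15 = (13*1)*15 = 13*15 = 195)
(26064 + (-16654/u + L/P(44))) - 963 = (26064 + (-16654/195 - 10591/44)) - 963 = (26064 - 2798021/8580) - 963 = 220831099/8580 - 963 = 212568559/8580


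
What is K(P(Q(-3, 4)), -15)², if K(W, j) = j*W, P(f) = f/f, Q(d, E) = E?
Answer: 225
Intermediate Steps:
P(f) = 1
K(W, j) = W*j
K(P(Q(-3, 4)), -15)² = (1*(-15))² = (-15)² = 225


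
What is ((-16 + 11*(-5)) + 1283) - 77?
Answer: 1135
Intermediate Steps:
((-16 + 11*(-5)) + 1283) - 77 = ((-16 - 55) + 1283) - 77 = (-71 + 1283) - 77 = 1212 - 77 = 1135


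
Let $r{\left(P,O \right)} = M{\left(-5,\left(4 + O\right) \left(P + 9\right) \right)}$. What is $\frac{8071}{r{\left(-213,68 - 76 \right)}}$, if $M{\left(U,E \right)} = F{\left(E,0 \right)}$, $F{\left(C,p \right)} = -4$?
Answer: $- \frac{8071}{4} \approx -2017.8$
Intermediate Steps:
$M{\left(U,E \right)} = -4$
$r{\left(P,O \right)} = -4$
$\frac{8071}{r{\left(-213,68 - 76 \right)}} = \frac{8071}{-4} = 8071 \left(- \frac{1}{4}\right) = - \frac{8071}{4}$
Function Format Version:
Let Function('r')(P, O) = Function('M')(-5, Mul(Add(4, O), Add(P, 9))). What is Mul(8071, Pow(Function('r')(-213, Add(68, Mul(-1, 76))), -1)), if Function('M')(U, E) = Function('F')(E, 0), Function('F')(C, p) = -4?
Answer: Rational(-8071, 4) ≈ -2017.8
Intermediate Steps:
Function('M')(U, E) = -4
Function('r')(P, O) = -4
Mul(8071, Pow(Function('r')(-213, Add(68, Mul(-1, 76))), -1)) = Mul(8071, Pow(-4, -1)) = Mul(8071, Rational(-1, 4)) = Rational(-8071, 4)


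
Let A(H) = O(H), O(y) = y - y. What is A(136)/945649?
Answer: 0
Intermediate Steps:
O(y) = 0
A(H) = 0
A(136)/945649 = 0/945649 = 0*(1/945649) = 0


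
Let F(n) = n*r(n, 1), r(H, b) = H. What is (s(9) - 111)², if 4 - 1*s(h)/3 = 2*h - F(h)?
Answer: 8100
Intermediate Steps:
F(n) = n² (F(n) = n*n = n²)
s(h) = 12 - 6*h + 3*h² (s(h) = 12 - 3*(2*h - h²) = 12 - 3*(-h² + 2*h) = 12 + (-6*h + 3*h²) = 12 - 6*h + 3*h²)
(s(9) - 111)² = ((12 - 6*9 + 3*9²) - 111)² = ((12 - 54 + 3*81) - 111)² = ((12 - 54 + 243) - 111)² = (201 - 111)² = 90² = 8100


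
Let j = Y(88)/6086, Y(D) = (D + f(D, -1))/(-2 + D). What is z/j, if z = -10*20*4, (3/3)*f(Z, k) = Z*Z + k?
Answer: -418716800/7831 ≈ -53469.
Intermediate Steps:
f(Z, k) = k + Z² (f(Z, k) = Z*Z + k = Z² + k = k + Z²)
Y(D) = (-1 + D + D²)/(-2 + D) (Y(D) = (D + (-1 + D²))/(-2 + D) = (-1 + D + D²)/(-2 + D))
j = 7831/523396 (j = ((-1 + 88 + 88²)/(-2 + 88))/6086 = ((-1 + 88 + 7744)/86)*(1/6086) = ((1/86)*7831)*(1/6086) = (7831/86)*(1/6086) = 7831/523396 ≈ 0.014962)
z = -800 (z = -200*4 = -800)
z/j = -800/7831/523396 = -800*523396/7831 = -418716800/7831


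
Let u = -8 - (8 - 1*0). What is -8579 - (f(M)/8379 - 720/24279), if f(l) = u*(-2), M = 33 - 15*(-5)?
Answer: -581750936029/67811247 ≈ -8579.0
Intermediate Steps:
u = -16 (u = -8 - (8 + 0) = -8 - 1*8 = -8 - 8 = -16)
M = 108 (M = 33 - 1*(-75) = 33 + 75 = 108)
f(l) = 32 (f(l) = -16*(-2) = 32)
-8579 - (f(M)/8379 - 720/24279) = -8579 - (32/8379 - 720/24279) = -8579 - (32*(1/8379) - 720*1/24279) = -8579 - (32/8379 - 240/8093) = -8579 - 1*(-1751984/67811247) = -8579 + 1751984/67811247 = -581750936029/67811247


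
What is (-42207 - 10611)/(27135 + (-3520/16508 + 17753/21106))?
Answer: -1533561157972/787878089907 ≈ -1.9464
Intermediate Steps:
(-42207 - 10611)/(27135 + (-3520/16508 + 17753/21106)) = -52818/(27135 + (-3520*1/16508 + 17753*(1/21106))) = -52818/(27135 + (-880/4127 + 17753/21106)) = -52818/(27135 + 54693351/87104462) = -52818/2363634269721/87104462 = -52818*87104462/2363634269721 = -1533561157972/787878089907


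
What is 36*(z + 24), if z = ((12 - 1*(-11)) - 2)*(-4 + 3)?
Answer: 108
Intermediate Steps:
z = -21 (z = ((12 + 11) - 2)*(-1) = (23 - 2)*(-1) = 21*(-1) = -21)
36*(z + 24) = 36*(-21 + 24) = 36*3 = 108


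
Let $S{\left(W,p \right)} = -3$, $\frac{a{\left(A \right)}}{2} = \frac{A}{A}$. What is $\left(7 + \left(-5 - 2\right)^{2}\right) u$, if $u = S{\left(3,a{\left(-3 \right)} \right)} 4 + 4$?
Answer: $-448$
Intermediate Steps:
$a{\left(A \right)} = 2$ ($a{\left(A \right)} = 2 \frac{A}{A} = 2 \cdot 1 = 2$)
$u = -8$ ($u = \left(-3\right) 4 + 4 = -12 + 4 = -8$)
$\left(7 + \left(-5 - 2\right)^{2}\right) u = \left(7 + \left(-5 - 2\right)^{2}\right) \left(-8\right) = \left(7 + \left(-7\right)^{2}\right) \left(-8\right) = \left(7 + 49\right) \left(-8\right) = 56 \left(-8\right) = -448$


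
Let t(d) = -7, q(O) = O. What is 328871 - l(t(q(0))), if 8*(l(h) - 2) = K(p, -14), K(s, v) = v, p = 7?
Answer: 1315483/4 ≈ 3.2887e+5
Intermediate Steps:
l(h) = ¼ (l(h) = 2 + (⅛)*(-14) = 2 - 7/4 = ¼)
328871 - l(t(q(0))) = 328871 - 1*¼ = 328871 - ¼ = 1315483/4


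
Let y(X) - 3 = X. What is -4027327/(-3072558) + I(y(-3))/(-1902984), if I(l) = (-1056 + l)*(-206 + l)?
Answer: 291481119445/243626196378 ≈ 1.1964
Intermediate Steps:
y(X) = 3 + X
-4027327/(-3072558) + I(y(-3))/(-1902984) = -4027327/(-3072558) + (217536 + (3 - 3)² - 1262*(3 - 3))/(-1902984) = -4027327*(-1/3072558) + (217536 + 0² - 1262*0)*(-1/1902984) = 4027327/3072558 + (217536 + 0 + 0)*(-1/1902984) = 4027327/3072558 + 217536*(-1/1902984) = 4027327/3072558 - 9064/79291 = 291481119445/243626196378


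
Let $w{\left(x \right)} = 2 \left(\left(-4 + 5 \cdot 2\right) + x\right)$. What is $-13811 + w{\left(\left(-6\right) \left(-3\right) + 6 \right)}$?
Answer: $-13751$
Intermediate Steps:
$w{\left(x \right)} = 12 + 2 x$ ($w{\left(x \right)} = 2 \left(\left(-4 + 10\right) + x\right) = 2 \left(6 + x\right) = 12 + 2 x$)
$-13811 + w{\left(\left(-6\right) \left(-3\right) + 6 \right)} = -13811 + \left(12 + 2 \left(\left(-6\right) \left(-3\right) + 6\right)\right) = -13811 + \left(12 + 2 \left(18 + 6\right)\right) = -13811 + \left(12 + 2 \cdot 24\right) = -13811 + \left(12 + 48\right) = -13811 + 60 = -13751$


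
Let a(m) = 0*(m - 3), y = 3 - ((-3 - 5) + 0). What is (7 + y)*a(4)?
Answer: 0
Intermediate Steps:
y = 11 (y = 3 - (-8 + 0) = 3 - 1*(-8) = 3 + 8 = 11)
a(m) = 0 (a(m) = 0*(-3 + m) = 0)
(7 + y)*a(4) = (7 + 11)*0 = 18*0 = 0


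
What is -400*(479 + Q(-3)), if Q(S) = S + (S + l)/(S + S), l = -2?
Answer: -572200/3 ≈ -1.9073e+5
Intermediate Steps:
Q(S) = S + (-2 + S)/(2*S) (Q(S) = S + (S - 2)/(S + S) = S + (-2 + S)/((2*S)) = S + (-2 + S)*(1/(2*S)) = S + (-2 + S)/(2*S))
-400*(479 + Q(-3)) = -400*(479 + (1/2 - 3 - 1/(-3))) = -400*(479 + (1/2 - 3 - 1*(-1/3))) = -400*(479 + (1/2 - 3 + 1/3)) = -400*(479 - 13/6) = -400*2861/6 = -572200/3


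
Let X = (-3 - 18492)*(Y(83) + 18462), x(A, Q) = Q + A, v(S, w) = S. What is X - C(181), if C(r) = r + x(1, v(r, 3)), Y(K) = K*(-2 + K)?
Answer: -465796938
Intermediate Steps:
x(A, Q) = A + Q
C(r) = 1 + 2*r (C(r) = r + (1 + r) = 1 + 2*r)
X = -465796575 (X = (-3 - 18492)*(83*(-2 + 83) + 18462) = -18495*(83*81 + 18462) = -18495*(6723 + 18462) = -18495*25185 = -465796575)
X - C(181) = -465796575 - (1 + 2*181) = -465796575 - (1 + 362) = -465796575 - 1*363 = -465796575 - 363 = -465796938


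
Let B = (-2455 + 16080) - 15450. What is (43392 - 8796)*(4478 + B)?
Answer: 91783188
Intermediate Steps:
B = -1825 (B = 13625 - 15450 = -1825)
(43392 - 8796)*(4478 + B) = (43392 - 8796)*(4478 - 1825) = 34596*2653 = 91783188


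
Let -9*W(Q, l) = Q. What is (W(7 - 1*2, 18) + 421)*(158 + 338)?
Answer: 1876864/9 ≈ 2.0854e+5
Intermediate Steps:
W(Q, l) = -Q/9
(W(7 - 1*2, 18) + 421)*(158 + 338) = (-(7 - 1*2)/9 + 421)*(158 + 338) = (-(7 - 2)/9 + 421)*496 = (-⅑*5 + 421)*496 = (-5/9 + 421)*496 = (3784/9)*496 = 1876864/9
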